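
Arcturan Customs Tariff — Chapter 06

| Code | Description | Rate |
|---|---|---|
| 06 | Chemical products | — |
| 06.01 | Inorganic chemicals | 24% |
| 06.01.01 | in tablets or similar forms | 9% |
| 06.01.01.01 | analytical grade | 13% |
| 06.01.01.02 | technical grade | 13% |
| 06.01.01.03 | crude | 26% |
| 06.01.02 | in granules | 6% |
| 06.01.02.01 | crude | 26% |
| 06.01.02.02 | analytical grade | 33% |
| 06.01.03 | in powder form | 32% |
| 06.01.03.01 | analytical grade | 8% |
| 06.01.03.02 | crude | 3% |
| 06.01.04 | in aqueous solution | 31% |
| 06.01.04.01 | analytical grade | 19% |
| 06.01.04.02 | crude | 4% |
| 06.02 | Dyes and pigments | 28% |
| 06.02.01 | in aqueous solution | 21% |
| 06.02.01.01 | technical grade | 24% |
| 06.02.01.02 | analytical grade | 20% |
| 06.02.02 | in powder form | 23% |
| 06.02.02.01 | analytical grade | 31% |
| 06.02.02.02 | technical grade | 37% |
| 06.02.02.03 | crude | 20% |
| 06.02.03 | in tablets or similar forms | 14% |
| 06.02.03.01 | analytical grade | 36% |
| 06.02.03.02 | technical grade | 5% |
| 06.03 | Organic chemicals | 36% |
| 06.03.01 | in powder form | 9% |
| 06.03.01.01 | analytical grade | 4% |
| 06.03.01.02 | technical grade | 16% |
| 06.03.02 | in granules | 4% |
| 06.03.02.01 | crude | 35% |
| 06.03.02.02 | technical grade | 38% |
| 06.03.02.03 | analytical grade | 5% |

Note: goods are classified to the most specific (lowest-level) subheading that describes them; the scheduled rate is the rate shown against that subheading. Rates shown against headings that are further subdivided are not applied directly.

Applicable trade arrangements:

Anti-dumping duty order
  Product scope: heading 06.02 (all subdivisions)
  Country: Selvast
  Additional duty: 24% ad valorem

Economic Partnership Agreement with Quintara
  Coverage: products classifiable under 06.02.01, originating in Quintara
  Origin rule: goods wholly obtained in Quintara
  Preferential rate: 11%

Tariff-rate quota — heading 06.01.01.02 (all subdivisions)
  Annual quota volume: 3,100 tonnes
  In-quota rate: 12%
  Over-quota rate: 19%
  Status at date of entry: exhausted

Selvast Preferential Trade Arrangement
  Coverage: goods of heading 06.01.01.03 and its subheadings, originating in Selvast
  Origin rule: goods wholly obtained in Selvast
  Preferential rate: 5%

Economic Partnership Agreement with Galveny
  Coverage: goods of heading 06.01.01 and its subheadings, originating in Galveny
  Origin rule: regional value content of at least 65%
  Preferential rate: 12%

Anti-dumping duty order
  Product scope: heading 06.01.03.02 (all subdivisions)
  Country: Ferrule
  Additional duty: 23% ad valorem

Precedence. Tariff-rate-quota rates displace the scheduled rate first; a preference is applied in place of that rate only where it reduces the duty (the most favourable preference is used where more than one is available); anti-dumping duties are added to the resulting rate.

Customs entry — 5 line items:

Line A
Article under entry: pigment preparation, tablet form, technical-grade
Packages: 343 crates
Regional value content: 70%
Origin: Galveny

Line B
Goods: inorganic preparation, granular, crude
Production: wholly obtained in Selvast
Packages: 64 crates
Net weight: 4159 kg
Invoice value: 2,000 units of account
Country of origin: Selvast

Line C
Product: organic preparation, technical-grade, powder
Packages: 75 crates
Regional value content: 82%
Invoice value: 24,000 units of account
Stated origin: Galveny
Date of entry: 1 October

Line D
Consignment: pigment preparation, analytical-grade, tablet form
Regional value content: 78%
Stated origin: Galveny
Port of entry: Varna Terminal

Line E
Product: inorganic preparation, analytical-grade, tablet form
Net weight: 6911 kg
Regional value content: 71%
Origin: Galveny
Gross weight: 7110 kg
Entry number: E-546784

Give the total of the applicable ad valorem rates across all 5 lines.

95%

Line A: pigment → 06.02; tablet form → 06.02.03; technical-grade → 06.02.03.02. Scheduled 5%. Galveny agreement on 06.01.01: 06.02.03.02 not covered. → 5%.
Line B: inorganic → 06.01; granular → 06.01.02; crude → 06.01.02.01. Scheduled 26%. Selvast agreement on 06.01.01.03: 06.01.02.01 not covered. → 26%.
Line C: organic → 06.03; powder → 06.03.01; technical-grade → 06.03.01.02. Scheduled 16%. Galveny agreement on 06.01.01: 06.03.01.02 not covered. → 16%.
Line D: pigment → 06.02; tablet form → 06.02.03; analytical-grade → 06.02.03.01. Scheduled 36%. Galveny agreement on 06.01.01: 06.02.03.01 not covered. → 36%.
Line E: inorganic → 06.01; tablet form → 06.01.01; analytical-grade → 06.01.01.01. Scheduled 13%. Galveny agreement on 06.01.01: RVC ≥ 65% → 12% available; preferential 12%. → 12%.
Sum: 5% + 26% + 16% + 36% + 12% = 95%.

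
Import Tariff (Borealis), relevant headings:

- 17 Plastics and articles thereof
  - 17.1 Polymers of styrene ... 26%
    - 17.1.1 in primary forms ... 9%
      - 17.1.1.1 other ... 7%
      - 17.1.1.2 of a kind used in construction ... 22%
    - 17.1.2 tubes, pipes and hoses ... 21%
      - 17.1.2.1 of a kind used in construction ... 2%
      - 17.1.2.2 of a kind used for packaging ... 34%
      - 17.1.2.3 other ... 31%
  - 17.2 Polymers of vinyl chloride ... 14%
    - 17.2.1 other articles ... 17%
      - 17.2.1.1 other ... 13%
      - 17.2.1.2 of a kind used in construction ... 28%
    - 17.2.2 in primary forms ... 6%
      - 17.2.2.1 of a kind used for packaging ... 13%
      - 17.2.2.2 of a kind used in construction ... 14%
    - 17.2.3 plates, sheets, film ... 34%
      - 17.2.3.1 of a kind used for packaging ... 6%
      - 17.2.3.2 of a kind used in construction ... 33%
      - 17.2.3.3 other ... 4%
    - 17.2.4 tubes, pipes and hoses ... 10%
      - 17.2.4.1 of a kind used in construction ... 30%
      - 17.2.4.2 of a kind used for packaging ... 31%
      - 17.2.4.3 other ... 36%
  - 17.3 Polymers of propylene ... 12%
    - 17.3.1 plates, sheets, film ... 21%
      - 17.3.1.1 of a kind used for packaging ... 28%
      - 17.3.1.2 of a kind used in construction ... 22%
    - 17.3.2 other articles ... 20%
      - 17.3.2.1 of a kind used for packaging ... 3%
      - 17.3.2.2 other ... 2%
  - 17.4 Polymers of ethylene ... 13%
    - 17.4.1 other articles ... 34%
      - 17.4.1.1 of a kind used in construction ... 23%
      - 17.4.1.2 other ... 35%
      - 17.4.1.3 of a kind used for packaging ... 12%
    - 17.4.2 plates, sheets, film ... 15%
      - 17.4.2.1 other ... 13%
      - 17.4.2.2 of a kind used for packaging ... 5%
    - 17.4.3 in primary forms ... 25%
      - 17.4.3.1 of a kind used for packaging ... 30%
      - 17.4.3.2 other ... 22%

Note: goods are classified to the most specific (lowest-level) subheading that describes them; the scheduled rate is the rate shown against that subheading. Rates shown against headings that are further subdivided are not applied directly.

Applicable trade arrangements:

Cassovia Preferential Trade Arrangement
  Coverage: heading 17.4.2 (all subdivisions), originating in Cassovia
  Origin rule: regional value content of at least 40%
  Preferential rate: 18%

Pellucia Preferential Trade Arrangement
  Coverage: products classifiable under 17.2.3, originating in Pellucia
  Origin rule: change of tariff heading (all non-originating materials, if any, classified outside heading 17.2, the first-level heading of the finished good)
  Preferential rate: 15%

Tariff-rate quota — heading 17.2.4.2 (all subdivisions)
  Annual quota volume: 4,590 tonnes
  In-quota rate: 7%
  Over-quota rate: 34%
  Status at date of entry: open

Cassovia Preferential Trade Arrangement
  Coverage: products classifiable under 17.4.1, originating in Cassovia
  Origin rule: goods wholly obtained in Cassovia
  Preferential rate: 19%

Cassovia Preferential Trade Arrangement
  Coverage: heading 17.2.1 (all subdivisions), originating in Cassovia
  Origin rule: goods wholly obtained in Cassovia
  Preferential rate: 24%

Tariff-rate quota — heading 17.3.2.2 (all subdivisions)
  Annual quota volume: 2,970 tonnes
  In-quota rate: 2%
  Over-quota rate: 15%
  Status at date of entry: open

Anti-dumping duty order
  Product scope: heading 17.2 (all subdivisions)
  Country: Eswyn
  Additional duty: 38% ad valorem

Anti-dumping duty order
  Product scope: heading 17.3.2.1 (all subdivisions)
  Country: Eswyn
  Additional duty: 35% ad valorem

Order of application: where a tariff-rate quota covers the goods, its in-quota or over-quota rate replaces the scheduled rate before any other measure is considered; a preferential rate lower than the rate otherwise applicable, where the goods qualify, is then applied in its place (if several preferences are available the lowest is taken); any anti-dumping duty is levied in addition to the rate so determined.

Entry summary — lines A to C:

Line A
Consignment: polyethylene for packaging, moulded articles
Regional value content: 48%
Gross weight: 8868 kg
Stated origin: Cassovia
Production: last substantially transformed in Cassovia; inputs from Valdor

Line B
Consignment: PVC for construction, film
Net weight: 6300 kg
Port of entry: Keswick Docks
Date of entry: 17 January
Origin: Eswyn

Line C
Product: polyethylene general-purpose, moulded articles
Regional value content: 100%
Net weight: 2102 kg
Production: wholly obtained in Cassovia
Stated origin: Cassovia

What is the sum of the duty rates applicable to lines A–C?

102%

Line A: polyethylene → 17.4; moulded articles → 17.4.1; for packaging → 17.4.1.3. Scheduled 12%. Cassovia agreement on 17.4.2: 17.4.1.3 not covered; Cassovia agreement on 17.4.1: not wholly obtained; Cassovia agreement on 17.2.1: 17.4.1.3 not covered. → 12%.
Line B: PVC → 17.2; film → 17.2.3; for construction → 17.2.3.2. Scheduled 33%. anti-dumping (Eswyn, 17.2): +38%; total 33% + 38% = 71%. → 71%.
Line C: polyethylene → 17.4; moulded articles → 17.4.1; general-purpose → 17.4.1.2. Scheduled 35%. Cassovia agreement on 17.4.2: 17.4.1.2 not covered; Cassovia agreement on 17.4.1: wholly obtained → 19% available; Cassovia agreement on 17.2.1: 17.4.1.2 not covered; preferential 19%. → 19%.
Sum: 12% + 71% + 19% = 102%.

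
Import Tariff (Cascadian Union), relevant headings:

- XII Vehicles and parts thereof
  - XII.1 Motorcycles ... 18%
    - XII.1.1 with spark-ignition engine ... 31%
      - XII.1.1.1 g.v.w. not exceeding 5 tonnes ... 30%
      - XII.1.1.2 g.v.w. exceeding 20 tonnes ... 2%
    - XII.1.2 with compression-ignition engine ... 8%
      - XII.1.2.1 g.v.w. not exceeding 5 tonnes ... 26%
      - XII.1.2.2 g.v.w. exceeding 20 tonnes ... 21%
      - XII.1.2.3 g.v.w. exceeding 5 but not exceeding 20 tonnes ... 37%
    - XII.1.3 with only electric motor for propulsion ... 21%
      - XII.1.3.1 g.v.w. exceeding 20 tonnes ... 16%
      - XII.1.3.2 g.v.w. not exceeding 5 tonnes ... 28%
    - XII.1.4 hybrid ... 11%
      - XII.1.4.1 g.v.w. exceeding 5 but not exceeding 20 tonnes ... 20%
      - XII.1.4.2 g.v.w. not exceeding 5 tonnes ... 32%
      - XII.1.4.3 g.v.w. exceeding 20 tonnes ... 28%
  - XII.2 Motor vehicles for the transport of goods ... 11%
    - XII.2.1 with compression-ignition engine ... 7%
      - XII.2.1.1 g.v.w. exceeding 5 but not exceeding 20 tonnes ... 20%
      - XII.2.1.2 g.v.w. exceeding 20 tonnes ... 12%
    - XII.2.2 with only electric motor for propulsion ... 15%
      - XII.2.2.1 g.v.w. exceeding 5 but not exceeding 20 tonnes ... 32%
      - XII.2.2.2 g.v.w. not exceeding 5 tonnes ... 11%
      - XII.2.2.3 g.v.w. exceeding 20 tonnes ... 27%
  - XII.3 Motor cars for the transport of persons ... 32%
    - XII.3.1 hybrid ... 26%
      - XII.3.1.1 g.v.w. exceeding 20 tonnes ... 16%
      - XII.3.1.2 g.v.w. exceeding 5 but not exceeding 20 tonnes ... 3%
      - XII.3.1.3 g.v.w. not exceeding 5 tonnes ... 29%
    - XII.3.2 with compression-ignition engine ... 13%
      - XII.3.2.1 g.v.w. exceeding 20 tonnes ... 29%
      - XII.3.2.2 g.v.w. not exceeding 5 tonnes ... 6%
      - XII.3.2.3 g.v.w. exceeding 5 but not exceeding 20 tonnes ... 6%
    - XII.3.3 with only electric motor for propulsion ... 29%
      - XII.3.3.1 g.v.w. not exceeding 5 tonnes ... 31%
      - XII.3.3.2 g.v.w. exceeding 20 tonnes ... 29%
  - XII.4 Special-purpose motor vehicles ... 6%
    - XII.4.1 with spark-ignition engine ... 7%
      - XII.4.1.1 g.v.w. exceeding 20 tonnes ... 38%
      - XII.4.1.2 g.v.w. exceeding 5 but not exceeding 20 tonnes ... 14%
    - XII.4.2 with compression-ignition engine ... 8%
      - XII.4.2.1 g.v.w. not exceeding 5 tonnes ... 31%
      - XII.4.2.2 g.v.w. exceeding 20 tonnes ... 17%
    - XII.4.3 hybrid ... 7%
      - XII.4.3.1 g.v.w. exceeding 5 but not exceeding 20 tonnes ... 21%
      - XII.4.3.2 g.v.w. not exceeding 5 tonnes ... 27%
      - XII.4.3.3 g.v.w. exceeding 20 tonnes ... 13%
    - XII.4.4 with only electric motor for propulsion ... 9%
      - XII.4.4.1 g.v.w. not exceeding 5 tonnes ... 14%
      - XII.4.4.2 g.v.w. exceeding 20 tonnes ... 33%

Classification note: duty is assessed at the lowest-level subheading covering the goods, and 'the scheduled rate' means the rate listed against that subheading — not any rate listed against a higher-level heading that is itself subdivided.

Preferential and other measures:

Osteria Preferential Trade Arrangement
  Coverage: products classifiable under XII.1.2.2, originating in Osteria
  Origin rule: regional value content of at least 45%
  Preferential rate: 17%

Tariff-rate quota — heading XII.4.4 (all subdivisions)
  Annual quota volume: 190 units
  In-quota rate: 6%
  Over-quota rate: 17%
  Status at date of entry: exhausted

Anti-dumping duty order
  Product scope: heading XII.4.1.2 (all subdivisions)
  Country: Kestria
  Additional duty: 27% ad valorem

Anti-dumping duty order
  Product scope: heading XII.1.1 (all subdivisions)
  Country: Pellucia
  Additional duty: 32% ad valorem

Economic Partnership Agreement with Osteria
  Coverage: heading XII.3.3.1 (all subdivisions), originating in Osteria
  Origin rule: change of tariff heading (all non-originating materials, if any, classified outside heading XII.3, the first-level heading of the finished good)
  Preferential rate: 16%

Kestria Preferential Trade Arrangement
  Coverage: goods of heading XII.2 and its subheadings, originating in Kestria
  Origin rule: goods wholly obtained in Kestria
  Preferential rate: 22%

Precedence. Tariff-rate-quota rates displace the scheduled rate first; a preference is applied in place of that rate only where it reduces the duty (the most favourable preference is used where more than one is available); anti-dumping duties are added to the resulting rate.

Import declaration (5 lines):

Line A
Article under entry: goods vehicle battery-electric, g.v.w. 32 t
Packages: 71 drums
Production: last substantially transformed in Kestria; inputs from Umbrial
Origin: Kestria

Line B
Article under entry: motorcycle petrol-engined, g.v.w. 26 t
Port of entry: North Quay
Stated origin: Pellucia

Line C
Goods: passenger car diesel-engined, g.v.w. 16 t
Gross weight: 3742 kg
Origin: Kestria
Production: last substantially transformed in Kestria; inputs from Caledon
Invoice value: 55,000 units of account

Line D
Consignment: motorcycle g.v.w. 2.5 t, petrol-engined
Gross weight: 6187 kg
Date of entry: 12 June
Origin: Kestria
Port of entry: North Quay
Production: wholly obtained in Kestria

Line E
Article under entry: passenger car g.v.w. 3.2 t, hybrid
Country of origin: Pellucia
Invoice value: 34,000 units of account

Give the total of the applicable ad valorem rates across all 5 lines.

Line A: goods vehicle → XII.2; battery-electric → XII.2.2; g.v.w. 32 t → XII.2.2.3. Scheduled 27%. Kestria agreement on XII.2: not wholly obtained. → 27%.
Line B: motorcycle → XII.1; petrol-engined → XII.1.1; g.v.w. 26 t → XII.1.1.2. Scheduled 2%. anti-dumping (Pellucia, XII.1.1): +32%; total 2% + 32% = 34%. → 34%.
Line C: passenger car → XII.3; diesel-engined → XII.3.2; g.v.w. 16 t → XII.3.2.3. Scheduled 6%. Kestria agreement on XII.2: XII.3.2.3 not covered. → 6%.
Line D: motorcycle → XII.1; petrol-engined → XII.1.1; g.v.w. 2.5 t → XII.1.1.1. Scheduled 30%. Kestria agreement on XII.2: XII.1.1.1 not covered. → 30%.
Line E: passenger car → XII.3; hybrid → XII.3.1; g.v.w. 3.2 t → XII.3.1.3. Scheduled 29%. No special measure applies. → 29%.
Sum: 27% + 34% + 6% + 30% + 29% = 126%.

126%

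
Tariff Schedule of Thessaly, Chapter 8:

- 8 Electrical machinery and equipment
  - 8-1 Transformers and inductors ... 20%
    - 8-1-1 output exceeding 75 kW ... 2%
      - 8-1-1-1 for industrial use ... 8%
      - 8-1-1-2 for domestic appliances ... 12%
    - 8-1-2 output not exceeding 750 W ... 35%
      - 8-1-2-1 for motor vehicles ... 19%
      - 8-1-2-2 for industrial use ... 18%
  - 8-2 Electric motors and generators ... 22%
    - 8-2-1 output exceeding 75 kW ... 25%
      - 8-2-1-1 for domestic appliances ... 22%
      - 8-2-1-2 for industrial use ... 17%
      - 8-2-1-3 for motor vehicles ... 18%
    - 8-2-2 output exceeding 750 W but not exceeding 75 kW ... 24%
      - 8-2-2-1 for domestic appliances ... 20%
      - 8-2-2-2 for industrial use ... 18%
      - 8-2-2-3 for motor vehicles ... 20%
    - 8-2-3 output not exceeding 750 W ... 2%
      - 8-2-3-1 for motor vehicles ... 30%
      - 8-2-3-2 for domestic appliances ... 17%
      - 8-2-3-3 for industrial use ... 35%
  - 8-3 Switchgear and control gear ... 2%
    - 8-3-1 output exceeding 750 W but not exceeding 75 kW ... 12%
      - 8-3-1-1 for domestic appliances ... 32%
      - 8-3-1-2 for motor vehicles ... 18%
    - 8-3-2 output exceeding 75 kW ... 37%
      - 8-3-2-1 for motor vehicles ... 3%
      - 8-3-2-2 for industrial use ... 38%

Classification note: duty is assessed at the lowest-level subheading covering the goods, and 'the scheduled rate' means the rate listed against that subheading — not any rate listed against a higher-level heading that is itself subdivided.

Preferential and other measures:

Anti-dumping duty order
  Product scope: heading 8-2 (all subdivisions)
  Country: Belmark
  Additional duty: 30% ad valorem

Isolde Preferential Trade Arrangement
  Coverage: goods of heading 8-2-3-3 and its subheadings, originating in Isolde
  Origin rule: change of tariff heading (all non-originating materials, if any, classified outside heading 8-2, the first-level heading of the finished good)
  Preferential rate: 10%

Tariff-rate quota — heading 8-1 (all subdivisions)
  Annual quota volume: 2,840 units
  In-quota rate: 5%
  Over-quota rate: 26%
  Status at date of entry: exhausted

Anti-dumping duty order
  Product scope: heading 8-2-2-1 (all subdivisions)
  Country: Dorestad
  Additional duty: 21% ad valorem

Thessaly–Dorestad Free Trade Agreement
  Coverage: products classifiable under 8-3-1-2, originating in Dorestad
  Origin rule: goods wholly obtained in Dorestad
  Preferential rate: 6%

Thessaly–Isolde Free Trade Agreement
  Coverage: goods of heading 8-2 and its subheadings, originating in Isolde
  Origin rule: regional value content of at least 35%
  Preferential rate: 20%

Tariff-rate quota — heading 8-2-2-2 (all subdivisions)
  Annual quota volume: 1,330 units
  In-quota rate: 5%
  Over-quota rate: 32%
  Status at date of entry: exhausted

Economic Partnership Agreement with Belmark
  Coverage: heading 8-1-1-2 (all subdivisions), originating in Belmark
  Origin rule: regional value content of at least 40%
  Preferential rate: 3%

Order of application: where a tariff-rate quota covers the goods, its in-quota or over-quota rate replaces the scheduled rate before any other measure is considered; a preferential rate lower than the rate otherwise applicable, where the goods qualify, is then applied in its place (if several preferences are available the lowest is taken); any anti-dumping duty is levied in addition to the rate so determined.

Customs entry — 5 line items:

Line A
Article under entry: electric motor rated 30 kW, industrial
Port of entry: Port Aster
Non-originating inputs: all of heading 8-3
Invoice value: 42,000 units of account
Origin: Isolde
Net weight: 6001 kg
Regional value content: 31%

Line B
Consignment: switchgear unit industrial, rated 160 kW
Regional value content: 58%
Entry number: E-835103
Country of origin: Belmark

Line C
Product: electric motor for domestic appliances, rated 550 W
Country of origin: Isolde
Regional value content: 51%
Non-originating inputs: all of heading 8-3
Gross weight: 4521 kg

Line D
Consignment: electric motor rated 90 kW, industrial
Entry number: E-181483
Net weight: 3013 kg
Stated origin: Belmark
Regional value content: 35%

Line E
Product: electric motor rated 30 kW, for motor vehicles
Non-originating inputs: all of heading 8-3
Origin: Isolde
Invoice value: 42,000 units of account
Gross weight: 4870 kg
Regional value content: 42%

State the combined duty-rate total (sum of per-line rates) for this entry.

154%

Line A: electric motor → 8-2; rated 30 kW → 8-2-2; industrial → 8-2-2-2. Scheduled 18%. quota on 8-2-2-2 exhausted → over-quota 32%; Isolde agreement on 8-2-3-3: 8-2-2-2 not covered; Isolde agreement on 8-2: RVC < 35%. → 32%.
Line B: switchgear unit → 8-3; rated 160 kW → 8-3-2; industrial → 8-3-2-2. Scheduled 38%. Belmark agreement on 8-1-1-2: 8-3-2-2 not covered. → 38%.
Line C: electric motor → 8-2; rated 550 W → 8-2-3; for domestic appliances → 8-2-3-2. Scheduled 17%. Isolde agreement on 8-2-3-3: 8-2-3-2 not covered; Isolde agreement on 8-2: RVC ≥ 35% → 20% available; preference 20% not lower than 17% → no reduction. → 17%.
Line D: electric motor → 8-2; rated 90 kW → 8-2-1; industrial → 8-2-1-2. Scheduled 17%. Belmark agreement on 8-1-1-2: 8-2-1-2 not covered; anti-dumping (Belmark, 8-2): +30%; total 17% + 30% = 47%. → 47%.
Line E: electric motor → 8-2; rated 30 kW → 8-2-2; for motor vehicles → 8-2-2-3. Scheduled 20%. Isolde agreement on 8-2-3-3: 8-2-2-3 not covered; Isolde agreement on 8-2: RVC ≥ 35% → 20% available; preference 20% not lower than 20% → no reduction. → 20%.
Sum: 32% + 38% + 17% + 47% + 20% = 154%.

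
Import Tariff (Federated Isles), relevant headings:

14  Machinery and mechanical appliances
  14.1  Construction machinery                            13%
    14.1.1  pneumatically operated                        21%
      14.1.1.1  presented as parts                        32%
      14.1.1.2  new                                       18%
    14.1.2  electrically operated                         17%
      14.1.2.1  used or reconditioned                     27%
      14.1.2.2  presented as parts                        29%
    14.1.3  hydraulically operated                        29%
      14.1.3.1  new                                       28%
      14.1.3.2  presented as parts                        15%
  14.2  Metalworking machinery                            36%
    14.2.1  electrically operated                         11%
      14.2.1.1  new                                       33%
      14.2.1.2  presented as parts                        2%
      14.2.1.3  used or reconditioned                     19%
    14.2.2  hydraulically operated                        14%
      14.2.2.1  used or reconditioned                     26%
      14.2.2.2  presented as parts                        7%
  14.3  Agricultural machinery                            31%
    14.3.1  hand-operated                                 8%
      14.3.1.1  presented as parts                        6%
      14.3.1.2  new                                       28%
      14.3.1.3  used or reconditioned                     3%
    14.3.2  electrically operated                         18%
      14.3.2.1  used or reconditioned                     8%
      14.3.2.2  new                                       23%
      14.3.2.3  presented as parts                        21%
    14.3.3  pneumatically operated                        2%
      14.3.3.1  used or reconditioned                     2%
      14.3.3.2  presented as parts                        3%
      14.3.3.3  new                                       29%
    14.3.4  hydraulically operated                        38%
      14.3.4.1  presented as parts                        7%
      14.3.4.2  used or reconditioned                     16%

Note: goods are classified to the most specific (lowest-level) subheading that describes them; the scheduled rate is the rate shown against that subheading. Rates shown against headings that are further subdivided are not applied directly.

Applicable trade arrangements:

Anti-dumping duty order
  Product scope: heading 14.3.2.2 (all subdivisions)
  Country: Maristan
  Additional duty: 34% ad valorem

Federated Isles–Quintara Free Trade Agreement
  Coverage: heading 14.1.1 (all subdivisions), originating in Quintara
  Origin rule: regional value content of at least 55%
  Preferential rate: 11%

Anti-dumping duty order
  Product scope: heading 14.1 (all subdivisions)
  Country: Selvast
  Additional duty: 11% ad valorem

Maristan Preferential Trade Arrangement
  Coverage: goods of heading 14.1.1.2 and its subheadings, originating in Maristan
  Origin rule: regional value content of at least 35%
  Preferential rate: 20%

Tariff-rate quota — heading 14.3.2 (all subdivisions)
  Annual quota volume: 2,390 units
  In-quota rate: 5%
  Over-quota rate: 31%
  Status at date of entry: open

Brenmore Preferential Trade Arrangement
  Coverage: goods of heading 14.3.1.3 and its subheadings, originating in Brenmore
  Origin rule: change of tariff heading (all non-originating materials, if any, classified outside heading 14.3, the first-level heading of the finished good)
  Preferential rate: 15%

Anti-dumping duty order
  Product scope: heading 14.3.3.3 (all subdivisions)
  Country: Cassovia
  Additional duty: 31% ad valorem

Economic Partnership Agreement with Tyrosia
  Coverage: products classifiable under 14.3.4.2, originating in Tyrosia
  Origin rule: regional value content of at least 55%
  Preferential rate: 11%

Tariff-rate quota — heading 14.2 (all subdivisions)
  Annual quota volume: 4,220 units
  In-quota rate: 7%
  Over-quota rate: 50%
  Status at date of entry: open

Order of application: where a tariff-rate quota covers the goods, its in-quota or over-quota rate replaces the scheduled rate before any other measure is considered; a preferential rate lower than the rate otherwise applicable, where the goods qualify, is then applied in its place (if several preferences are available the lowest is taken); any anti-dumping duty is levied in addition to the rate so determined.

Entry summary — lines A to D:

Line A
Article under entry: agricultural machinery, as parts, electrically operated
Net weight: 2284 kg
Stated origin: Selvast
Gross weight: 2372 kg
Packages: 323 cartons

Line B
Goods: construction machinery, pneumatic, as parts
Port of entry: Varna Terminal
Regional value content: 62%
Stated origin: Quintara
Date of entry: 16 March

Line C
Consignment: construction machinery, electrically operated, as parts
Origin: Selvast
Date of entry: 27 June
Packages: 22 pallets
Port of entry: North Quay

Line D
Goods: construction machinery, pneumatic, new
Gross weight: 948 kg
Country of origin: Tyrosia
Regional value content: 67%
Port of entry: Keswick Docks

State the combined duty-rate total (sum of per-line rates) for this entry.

Line A: agricultural → 14.3; electrically operated → 14.3.2; as parts → 14.3.2.3. Scheduled 21%. quota on 14.3.2 open → in-quota 5%. → 5%.
Line B: construction → 14.1; pneumatic → 14.1.1; as parts → 14.1.1.1. Scheduled 32%. Quintara agreement on 14.1.1: RVC ≥ 55% → 11% available; preferential 11%. → 11%.
Line C: construction → 14.1; electrically operated → 14.1.2; as parts → 14.1.2.2. Scheduled 29%. anti-dumping (Selvast, 14.1): +11%; total 29% + 11% = 40%. → 40%.
Line D: construction → 14.1; pneumatic → 14.1.1; new → 14.1.1.2. Scheduled 18%. Tyrosia agreement on 14.3.4.2: 14.1.1.2 not covered. → 18%.
Sum: 5% + 11% + 40% + 18% = 74%.

74%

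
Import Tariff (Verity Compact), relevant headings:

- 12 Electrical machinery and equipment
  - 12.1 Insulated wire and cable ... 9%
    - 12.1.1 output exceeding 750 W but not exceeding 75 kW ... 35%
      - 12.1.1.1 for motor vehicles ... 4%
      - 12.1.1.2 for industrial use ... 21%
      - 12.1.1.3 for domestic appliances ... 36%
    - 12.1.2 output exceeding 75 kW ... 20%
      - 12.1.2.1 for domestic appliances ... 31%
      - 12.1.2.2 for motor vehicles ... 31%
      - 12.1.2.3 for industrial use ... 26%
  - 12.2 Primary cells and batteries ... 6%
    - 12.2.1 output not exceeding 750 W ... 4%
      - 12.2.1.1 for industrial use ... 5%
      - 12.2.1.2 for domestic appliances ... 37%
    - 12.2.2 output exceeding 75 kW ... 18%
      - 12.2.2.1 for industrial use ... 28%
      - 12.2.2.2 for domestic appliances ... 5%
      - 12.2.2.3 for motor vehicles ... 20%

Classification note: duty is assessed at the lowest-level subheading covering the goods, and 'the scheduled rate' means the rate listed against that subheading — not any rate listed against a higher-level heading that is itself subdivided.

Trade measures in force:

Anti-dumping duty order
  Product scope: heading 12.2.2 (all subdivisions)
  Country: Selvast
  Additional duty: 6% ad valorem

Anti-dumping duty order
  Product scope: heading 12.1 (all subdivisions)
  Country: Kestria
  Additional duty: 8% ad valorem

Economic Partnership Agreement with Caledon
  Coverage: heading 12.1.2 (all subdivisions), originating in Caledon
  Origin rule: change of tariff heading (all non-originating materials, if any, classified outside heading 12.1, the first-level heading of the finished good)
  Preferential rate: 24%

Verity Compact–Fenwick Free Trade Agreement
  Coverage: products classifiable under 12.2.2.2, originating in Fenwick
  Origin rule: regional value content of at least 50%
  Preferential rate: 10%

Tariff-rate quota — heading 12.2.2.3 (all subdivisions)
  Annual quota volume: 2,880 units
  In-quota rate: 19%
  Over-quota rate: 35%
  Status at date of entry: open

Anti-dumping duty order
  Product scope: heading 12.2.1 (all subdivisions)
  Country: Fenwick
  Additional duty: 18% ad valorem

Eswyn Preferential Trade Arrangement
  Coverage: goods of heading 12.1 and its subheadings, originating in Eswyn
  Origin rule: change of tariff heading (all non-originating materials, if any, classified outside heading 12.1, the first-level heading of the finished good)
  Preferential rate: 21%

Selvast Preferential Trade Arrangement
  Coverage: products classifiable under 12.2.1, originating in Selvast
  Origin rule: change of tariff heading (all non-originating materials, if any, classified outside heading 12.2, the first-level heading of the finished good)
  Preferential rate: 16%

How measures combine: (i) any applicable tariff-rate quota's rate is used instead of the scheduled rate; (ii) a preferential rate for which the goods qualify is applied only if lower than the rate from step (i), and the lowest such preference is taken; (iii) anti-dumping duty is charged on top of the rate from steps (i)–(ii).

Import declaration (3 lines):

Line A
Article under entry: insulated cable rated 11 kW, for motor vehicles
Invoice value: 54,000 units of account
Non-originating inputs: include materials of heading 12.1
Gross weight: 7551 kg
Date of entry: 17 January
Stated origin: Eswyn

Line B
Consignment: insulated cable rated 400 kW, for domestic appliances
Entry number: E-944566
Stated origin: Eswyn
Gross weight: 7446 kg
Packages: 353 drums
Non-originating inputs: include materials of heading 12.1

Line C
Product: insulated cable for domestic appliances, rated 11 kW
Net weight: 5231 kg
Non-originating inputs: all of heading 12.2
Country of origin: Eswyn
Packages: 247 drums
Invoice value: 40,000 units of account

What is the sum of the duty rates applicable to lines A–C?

56%

Line A: insulated cable → 12.1; rated 11 kW → 12.1.1; for motor vehicles → 12.1.1.1. Scheduled 4%. Eswyn agreement on 12.1: CTH not met. → 4%.
Line B: insulated cable → 12.1; rated 400 kW → 12.1.2; for domestic appliances → 12.1.2.1. Scheduled 31%. Eswyn agreement on 12.1: CTH not met. → 31%.
Line C: insulated cable → 12.1; rated 11 kW → 12.1.1; for domestic appliances → 12.1.1.3. Scheduled 36%. Eswyn agreement on 12.1: CTH met → 21% available; preferential 21%. → 21%.
Sum: 4% + 31% + 21% = 56%.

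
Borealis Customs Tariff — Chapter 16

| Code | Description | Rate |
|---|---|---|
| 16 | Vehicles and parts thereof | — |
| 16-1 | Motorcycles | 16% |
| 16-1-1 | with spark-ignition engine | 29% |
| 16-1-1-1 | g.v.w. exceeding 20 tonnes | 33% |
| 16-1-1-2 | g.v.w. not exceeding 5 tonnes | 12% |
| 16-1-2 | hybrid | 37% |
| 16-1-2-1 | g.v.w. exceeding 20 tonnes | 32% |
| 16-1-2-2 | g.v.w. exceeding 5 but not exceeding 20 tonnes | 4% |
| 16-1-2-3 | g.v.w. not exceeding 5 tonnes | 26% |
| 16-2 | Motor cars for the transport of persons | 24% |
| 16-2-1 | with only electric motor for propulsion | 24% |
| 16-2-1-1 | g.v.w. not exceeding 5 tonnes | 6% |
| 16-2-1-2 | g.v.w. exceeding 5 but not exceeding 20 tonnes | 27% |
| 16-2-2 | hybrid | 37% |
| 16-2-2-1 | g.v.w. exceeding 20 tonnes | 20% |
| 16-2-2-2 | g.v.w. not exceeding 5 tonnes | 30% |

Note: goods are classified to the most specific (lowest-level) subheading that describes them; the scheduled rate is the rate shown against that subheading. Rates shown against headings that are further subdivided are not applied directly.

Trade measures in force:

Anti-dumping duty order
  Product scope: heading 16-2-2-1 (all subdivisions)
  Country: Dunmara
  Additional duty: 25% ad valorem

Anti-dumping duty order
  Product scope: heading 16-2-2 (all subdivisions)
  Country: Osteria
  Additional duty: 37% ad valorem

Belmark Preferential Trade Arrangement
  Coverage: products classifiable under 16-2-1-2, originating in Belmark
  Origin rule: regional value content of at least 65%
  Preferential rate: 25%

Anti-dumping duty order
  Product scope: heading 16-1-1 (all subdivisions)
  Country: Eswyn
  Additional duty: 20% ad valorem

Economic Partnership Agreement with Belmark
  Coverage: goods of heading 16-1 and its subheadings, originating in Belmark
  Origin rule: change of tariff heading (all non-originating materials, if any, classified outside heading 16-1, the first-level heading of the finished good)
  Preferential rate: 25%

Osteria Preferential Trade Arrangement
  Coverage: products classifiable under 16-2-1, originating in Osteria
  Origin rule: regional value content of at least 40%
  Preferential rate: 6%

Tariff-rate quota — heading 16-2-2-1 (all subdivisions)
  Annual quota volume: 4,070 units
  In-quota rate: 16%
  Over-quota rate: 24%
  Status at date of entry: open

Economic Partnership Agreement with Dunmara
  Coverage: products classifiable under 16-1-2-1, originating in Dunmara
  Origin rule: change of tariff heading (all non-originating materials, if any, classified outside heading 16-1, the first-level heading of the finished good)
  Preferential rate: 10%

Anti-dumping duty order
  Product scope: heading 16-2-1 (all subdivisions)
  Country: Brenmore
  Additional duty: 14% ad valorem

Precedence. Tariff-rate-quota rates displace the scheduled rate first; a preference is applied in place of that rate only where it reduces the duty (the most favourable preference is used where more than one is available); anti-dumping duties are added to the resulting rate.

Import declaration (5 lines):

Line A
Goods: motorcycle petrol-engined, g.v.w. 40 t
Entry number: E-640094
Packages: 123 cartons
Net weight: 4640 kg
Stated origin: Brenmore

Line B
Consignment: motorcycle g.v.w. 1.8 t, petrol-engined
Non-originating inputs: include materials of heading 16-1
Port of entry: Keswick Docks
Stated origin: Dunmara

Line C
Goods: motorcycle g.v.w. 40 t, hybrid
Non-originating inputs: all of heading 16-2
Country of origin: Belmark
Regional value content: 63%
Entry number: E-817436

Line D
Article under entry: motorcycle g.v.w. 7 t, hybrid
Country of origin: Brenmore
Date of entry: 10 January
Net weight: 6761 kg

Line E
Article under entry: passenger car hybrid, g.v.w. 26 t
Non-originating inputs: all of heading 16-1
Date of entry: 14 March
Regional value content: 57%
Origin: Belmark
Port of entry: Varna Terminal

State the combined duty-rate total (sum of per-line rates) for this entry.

90%

Line A: motorcycle → 16-1; petrol-engined → 16-1-1; g.v.w. 40 t → 16-1-1-1. Scheduled 33%. No special measure applies. → 33%.
Line B: motorcycle → 16-1; petrol-engined → 16-1-1; g.v.w. 1.8 t → 16-1-1-2. Scheduled 12%. Dunmara agreement on 16-1-2-1: 16-1-1-2 not covered. → 12%.
Line C: motorcycle → 16-1; hybrid → 16-1-2; g.v.w. 40 t → 16-1-2-1. Scheduled 32%. Belmark agreement on 16-2-1-2: 16-1-2-1 not covered; Belmark agreement on 16-1: CTH met → 25% available; preferential 25%. → 25%.
Line D: motorcycle → 16-1; hybrid → 16-1-2; g.v.w. 7 t → 16-1-2-2. Scheduled 4%. No special measure applies. → 4%.
Line E: passenger car → 16-2; hybrid → 16-2-2; g.v.w. 26 t → 16-2-2-1. Scheduled 20%. quota on 16-2-2-1 open → in-quota 16%; Belmark agreement on 16-2-1-2: 16-2-2-1 not covered; Belmark agreement on 16-1: 16-2-2-1 not covered. → 16%.
Sum: 33% + 12% + 25% + 4% + 16% = 90%.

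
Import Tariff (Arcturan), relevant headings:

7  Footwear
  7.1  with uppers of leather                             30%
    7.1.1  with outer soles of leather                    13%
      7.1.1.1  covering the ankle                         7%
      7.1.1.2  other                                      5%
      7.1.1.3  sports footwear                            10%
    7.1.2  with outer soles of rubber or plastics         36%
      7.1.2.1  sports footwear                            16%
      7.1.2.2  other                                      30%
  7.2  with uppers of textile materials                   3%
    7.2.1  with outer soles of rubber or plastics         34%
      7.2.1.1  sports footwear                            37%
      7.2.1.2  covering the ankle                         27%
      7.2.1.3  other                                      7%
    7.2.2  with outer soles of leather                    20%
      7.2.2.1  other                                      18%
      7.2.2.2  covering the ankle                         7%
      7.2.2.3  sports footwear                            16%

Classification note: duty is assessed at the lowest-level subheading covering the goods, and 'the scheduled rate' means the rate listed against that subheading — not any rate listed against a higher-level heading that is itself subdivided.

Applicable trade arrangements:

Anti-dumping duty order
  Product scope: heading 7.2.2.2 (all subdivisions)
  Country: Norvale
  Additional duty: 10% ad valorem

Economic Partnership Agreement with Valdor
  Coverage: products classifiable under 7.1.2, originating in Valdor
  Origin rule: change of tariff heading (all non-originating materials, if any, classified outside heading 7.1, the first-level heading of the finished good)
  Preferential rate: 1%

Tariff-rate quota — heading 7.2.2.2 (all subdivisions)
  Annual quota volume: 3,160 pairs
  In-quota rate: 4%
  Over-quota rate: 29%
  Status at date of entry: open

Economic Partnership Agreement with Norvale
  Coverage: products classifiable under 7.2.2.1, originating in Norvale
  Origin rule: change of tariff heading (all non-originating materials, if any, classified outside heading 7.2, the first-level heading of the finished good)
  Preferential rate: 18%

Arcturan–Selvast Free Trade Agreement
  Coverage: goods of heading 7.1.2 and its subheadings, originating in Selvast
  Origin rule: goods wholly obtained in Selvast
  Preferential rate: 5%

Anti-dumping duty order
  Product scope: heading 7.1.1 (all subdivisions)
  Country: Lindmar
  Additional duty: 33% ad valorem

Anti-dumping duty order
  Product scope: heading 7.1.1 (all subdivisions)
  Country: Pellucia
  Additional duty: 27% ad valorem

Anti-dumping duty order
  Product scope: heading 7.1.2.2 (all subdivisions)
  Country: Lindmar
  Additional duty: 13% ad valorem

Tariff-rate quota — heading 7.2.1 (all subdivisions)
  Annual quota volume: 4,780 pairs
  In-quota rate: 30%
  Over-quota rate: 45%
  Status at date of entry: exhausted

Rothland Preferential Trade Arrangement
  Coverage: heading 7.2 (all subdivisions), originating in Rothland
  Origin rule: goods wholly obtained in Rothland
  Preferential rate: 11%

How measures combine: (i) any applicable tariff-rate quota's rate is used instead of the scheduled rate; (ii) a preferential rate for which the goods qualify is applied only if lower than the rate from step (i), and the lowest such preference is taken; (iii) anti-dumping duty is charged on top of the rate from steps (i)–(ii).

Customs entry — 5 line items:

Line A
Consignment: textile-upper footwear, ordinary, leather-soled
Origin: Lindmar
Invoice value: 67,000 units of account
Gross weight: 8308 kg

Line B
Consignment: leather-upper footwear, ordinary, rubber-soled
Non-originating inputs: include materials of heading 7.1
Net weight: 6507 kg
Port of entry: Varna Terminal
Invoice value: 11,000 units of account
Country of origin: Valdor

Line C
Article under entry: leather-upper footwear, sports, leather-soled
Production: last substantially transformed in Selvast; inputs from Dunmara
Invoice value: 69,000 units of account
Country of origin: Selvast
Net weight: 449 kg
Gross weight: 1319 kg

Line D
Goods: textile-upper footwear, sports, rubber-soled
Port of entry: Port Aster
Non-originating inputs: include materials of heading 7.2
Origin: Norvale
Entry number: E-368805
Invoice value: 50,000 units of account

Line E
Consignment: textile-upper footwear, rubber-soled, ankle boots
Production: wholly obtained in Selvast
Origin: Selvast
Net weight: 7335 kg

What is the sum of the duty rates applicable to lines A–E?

148%

Line A: textile-upper → 7.2; leather-soled → 7.2.2; ordinary → 7.2.2.1. Scheduled 18%. No special measure applies. → 18%.
Line B: leather-upper → 7.1; rubber-soled → 7.1.2; ordinary → 7.1.2.2. Scheduled 30%. Valdor agreement on 7.1.2: CTH not met. → 30%.
Line C: leather-upper → 7.1; leather-soled → 7.1.1; sports → 7.1.1.3. Scheduled 10%. Selvast agreement on 7.1.2: 7.1.1.3 not covered. → 10%.
Line D: textile-upper → 7.2; rubber-soled → 7.2.1; sports → 7.2.1.1. Scheduled 37%. quota on 7.2.1 exhausted → over-quota 45%; Norvale agreement on 7.2.2.1: 7.2.1.1 not covered. → 45%.
Line E: textile-upper → 7.2; rubber-soled → 7.2.1; ankle boots → 7.2.1.2. Scheduled 27%. quota on 7.2.1 exhausted → over-quota 45%; Selvast agreement on 7.1.2: 7.2.1.2 not covered. → 45%.
Sum: 18% + 30% + 10% + 45% + 45% = 148%.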